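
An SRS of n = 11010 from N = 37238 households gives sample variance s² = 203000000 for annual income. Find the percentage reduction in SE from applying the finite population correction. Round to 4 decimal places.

f = n/N = 11010/37238 = 0.29566572.
SE_no-fpc = √(s²/n) = 135.7858; SE_fpc = √((1−f)s²/n) = 113.95773.
Ratio = √(1−f) = 0.83924626. Reduction = 100·(1 − 0.83924626) = 16.0754%.

16.0754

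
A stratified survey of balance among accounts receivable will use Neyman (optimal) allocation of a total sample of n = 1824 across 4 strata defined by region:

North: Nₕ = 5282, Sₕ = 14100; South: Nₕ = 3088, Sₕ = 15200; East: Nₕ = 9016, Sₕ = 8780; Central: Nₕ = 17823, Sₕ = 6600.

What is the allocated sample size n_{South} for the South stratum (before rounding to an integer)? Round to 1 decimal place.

269.1

Neyman allocation: nₕ = n·NₕSₕ / Σⱼ NⱼSⱼ.
Σ NⱼSⱼ = 5282·14100 + 3088·15200 + 9016·8780 + 17823·6600 = 3.1820608 × 10^8.
n_{South} = 1824·3088·15200 / (3.1820608 × 10^8) = 269.1.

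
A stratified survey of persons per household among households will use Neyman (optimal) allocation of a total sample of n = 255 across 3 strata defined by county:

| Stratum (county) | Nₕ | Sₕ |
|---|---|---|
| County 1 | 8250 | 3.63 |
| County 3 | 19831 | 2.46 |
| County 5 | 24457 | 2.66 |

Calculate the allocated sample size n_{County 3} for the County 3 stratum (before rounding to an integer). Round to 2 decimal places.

86.52

Neyman allocation: nₕ = n·NₕSₕ / Σⱼ NⱼSⱼ.
Σ NⱼSⱼ = 8250·3.63 + 19831·2.46 + 24457·2.66 = 143787.38.
n_{County 3} = 255·19831·2.46 / 143787.38 = 86.52.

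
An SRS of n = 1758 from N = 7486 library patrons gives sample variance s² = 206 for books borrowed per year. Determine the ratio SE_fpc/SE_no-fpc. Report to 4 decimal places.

0.8747

f = n/N = 1758/7486 = 0.23483836.
SE_no-fpc = √(s²/n) = 0.34231362; SE_fpc = √((1−f)s²/n) = 0.29943376.
Ratio = √(1−f) = 0.87473518.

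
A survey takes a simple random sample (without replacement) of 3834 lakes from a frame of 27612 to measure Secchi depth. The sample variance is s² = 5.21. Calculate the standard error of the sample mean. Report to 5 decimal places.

0.03421

Under SRS without replacement, Var(ȳ) = (1 − f)·s²/n with f = n/N = 3834/27612 = 0.13885267.
Var(ȳ) = (1 − 0.13885267)·5.21/3834 = 0.86114733·0.0013588941 = 0.001170208.
SE(ȳ) = √(0.001170208) = 0.03421.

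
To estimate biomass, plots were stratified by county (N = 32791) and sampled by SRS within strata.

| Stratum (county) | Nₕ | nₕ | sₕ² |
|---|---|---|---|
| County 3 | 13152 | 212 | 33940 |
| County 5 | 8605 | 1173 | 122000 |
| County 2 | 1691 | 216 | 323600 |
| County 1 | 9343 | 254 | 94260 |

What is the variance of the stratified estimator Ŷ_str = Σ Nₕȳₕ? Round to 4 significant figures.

Var(Ŷ_str) = Σₕ Nₕ²(1 − fₕ)sₕ²/nₕ.
County 3: 13152²·(1 − 212/13152)·33940/212 = 2.7245956 × 10^10.
County 5: 8605²·(1 − 1173/8605)·122000/1173 = 6.6514816 × 10^9.
County 2: 1691²·(1 − 216/1691)·323600/216 = 3.7367186 × 10^9.
County 1: 9343²·(1 − 254/9343)·94260/254 = 3.1513466 × 10^10.
Sum = 6.9147622 × 10^10.

6.915 × 10^10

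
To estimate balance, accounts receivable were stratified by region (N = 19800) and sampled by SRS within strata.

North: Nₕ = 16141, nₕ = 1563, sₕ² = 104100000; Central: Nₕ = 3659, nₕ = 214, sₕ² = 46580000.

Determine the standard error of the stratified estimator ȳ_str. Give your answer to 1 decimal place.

216.7

Var(ȳ_str) = Σₕ Wₕ²(1 − fₕ)sₕ²/nₕ with Wₕ = Nₕ/N, N = 19800.
North: Wₕ = 0.81520202; term = 0.81520202²·(1 − 0.09683415)·104100000/1563 = 39975.118.
Central: Wₕ = 0.18479798; term = 0.18479798²·(1 − 0.05848593)·46580000/214 = 6998.5322.
Sum = 46973.65.
SE = √(46973.65) = 216.7.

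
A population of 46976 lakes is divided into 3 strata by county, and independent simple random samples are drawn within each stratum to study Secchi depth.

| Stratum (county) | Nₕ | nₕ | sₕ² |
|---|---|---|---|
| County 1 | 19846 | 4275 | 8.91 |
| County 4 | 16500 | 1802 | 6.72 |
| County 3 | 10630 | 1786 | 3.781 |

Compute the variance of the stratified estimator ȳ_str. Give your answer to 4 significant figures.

7.919 × 10^-4

Var(ȳ_str) = Σₕ Wₕ²(1 − fₕ)sₕ²/nₕ with Wₕ = Nₕ/N, N = 46976.
County 1: Wₕ = 0.42247105; term = 0.42247105²·(1 − 0.21540865)·8.91/4275 = 2.9186298 × 10^-4.
County 4: Wₕ = 0.35124319; term = 0.35124319²·(1 − 0.10921212)·6.72/1802 = 4.0983081 × 10^-4.
County 3: Wₕ = 0.22628576; term = 0.22628576²·(1 − 0.16801505)·3.781/1786 = 9.0189329 × 10^-5.
Sum = 7.9188312 × 10^-4.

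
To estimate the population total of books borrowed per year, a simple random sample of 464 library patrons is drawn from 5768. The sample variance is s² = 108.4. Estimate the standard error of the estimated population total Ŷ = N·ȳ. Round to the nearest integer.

Var(Ŷ) = N²·Var(ȳ) = N²·(1 − n/N)·s²/n.
f = 464/5768 = 0.08044383; Var(ȳ) = 0.91955617·108.4/464 = 0.21482735.
Var(Ŷ) = 5768² · 0.21482735 = 7.1472681 × 10^6.
SE(Ŷ) = √(7.1472681 × 10^6) = 2673.

2673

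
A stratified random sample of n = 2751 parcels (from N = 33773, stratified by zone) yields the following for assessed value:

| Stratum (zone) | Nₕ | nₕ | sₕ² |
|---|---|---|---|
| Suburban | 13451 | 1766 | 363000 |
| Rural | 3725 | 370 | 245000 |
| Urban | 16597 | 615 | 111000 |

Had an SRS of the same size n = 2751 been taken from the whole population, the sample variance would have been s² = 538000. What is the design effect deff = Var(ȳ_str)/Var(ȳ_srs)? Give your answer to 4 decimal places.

Var(ȳ_str) = Σ Wₕ²(1−fₕ)sₕ²/nₕ with Wₕ = Nₕ/33773:
  Suburban: (13451/33773)²·(1−1766/13451)·363000/1766 = 28.324349
  Rural: (3725/33773)²·(1−370/3725)·245000/370 = 7.255108
  Urban: (16597/33773)²·(1−615/16597)·111000/615 = 41.972932
  → Var(ȳ_str) = 77.552389.
Var(ȳ_srs) = (1 − 2751/33773)·538000/2751 = 179.63536.
deff = 77.552389 / 179.63536 = 0.4317.

0.4317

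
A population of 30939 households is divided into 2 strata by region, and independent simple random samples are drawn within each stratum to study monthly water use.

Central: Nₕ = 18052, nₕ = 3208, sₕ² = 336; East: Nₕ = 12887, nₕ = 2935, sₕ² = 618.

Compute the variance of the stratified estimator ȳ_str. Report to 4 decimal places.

0.0575

Var(ȳ_str) = Σₕ Wₕ²(1 − fₕ)sₕ²/nₕ with Wₕ = Nₕ/N, N = 30939.
Central: Wₕ = 0.58347070; term = 0.58347070²·(1 − 0.17770884)·336/3208 = 0.029320316.
East: Wₕ = 0.41652930; term = 0.41652930²·(1 − 0.22774889)·618/2935 = 0.02821175.
Sum = 0.057532066.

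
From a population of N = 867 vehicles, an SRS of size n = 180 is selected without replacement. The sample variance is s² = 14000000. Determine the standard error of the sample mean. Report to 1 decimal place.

248.3

Under SRS without replacement, Var(ȳ) = (1 − f)·s²/n with f = n/N = 180/867 = 0.20761246.
Var(ȳ) = (1 − 0.20761246)·14000000/180 = 0.79238754·77777.778 = 61630.142.
SE(ȳ) = √(61630.142) = 248.3.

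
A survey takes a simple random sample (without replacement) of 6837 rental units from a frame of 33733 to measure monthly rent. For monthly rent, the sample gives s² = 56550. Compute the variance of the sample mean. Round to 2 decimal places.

6.59

Under SRS without replacement, Var(ȳ) = (1 − f)·s²/n with f = n/N = 6837/33733 = 0.20267987.
Var(ȳ) = (1 − 0.20267987)·56550/6837 = 0.79732013·8.2711716 = 6.5947716.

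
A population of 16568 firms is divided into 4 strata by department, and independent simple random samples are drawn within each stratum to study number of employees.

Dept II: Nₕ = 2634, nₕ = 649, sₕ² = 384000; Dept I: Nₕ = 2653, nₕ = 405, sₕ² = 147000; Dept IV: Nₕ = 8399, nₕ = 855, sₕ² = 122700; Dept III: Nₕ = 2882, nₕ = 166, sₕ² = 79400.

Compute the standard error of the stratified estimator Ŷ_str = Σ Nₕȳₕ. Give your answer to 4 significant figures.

134500

Var(Ŷ_str) = Σₕ Nₕ²(1 − fₕ)sₕ²/nₕ.
Dept II: 2634²·(1 − 649/2634)·384000/649 = 3.0935904 × 10^9.
Dept I: 2653²·(1 − 405/2653)·147000/405 = 2.1646908 × 10^9.
Dept IV: 8399²·(1 − 855/8399)·122700/855 = 9.0930108 × 10^9.
Dept III: 2882²·(1 − 166/2882)·79400/166 = 3.7440027 × 10^9.
Sum = 1.8095295 × 10^10.
SE = √(1.8095295 × 10^10) = 134500.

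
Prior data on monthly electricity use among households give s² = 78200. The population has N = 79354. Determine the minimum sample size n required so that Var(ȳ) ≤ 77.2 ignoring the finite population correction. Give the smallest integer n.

Without fpc, n₀ = s²/D = 78200/77.2 = 1012.9534.
Rounding up, n = 1013.

1013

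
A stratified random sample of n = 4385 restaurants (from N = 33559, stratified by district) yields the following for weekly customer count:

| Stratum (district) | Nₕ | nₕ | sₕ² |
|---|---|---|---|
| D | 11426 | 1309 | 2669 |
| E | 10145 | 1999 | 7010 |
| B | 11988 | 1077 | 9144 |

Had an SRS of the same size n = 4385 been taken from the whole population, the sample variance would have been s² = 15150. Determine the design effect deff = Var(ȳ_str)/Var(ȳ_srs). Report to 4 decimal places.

0.4837

Var(ȳ_str) = Σ Wₕ²(1−fₕ)sₕ²/nₕ with Wₕ = Nₕ/33559:
  D: (11426/33559)²·(1−1309/11426)·2669/1309 = 0.20928441
  E: (10145/33559)²·(1−1999/10145)·7010/1999 = 0.25732599
  B: (11988/33559)²·(1−1077/11988)·9144/1077 = 0.9860837
  → Var(ȳ_str) = 1.4526941.
Var(ȳ_srs) = (1 − 4385/33559)·15150/4385 = 3.0035164.
deff = 1.4526941 / 3.0035164 = 0.4837.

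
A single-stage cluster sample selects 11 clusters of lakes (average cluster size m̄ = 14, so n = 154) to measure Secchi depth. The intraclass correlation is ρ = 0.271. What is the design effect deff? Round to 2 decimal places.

4.52

deff = 1 + (14 − 1)·0.271 = 1 + 3.523 = 4.523.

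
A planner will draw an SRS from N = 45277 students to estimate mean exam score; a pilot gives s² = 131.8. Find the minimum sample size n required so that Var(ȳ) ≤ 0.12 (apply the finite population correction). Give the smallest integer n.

Without fpc, n₀ = s²/D = 131.8/0.12 = 1098.3333.
With fpc, (1 − n/N)·s²/n ≤ D requires n ≥ n₀/(1 + n₀/N) = 1098.3333/(1 + 1098.3333/45277) = 1072.3209.
Rounding up, n = 1073.

1073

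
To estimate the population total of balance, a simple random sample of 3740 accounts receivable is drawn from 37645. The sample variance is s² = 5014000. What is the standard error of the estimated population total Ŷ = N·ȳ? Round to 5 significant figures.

1.3081 × 10^6

Var(Ŷ) = N²·Var(ȳ) = N²·(1 − n/N)·s²/n.
f = 3740/37645 = 0.09934918; Var(ȳ) = 0.90065082·5014000/3740 = 1207.4501.
Var(Ŷ) = 37645² · 1207.4501 = 1.7111331 × 10^12.
SE(Ŷ) = √(1.7111331 × 10^12) = 1.3081 × 10^6.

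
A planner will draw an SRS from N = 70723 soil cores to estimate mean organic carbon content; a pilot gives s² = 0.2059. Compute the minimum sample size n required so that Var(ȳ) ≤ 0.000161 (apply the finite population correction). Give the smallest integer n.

1257

Without fpc, n₀ = s²/D = 0.2059/0.000161 = 1278.8820.
With fpc, (1 − n/N)·s²/n ≤ D requires n ≥ n₀/(1 + n₀/N) = 1278.8820/(1 + 1278.8820/70723) = 1256.1668.
Rounding up, n = 1257.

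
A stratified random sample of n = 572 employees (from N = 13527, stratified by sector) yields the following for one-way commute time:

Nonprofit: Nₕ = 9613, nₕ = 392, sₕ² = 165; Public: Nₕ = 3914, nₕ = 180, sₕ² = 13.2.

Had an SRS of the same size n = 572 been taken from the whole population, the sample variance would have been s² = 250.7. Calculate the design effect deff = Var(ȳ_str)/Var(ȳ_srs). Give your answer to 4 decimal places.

Var(ȳ_str) = Σ Wₕ²(1−fₕ)sₕ²/nₕ with Wₕ = Nₕ/13527:
  Nonprofit: (9613/13527)²·(1−392/9613)·165/392 = 0.20390687
  Public: (3914/13527)²·(1−180/3914)·13.2/180 = 0.0058572476
  → Var(ȳ_str) = 0.20976412.
Var(ȳ_srs) = (1 − 572/13527)·250.7/572 = 0.41975341.
deff = 0.20976412 / 0.41975341 = 0.4997.

0.4997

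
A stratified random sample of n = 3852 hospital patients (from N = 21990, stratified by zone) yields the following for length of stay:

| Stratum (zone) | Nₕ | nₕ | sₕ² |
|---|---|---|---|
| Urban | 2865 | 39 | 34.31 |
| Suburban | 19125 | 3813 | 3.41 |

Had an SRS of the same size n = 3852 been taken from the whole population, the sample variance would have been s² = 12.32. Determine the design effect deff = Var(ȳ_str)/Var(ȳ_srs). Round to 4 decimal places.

Var(ȳ_str) = Σ Wₕ²(1−fₕ)sₕ²/nₕ with Wₕ = Nₕ/21990:
  Urban: (2865/21990)²·(1−39/2865)·34.31/39 = 0.014729989
  Suburban: (19125/21990)²·(1−3813/19125)·3.41/3813 = 5.415898 × 10^-4
  → Var(ȳ_str) = 0.015271579.
Var(ȳ_srs) = (1 − 3852/21990)·12.32/3852 = 0.0026380839.
deff = 0.015271579 / 0.0026380839 = 5.7889.

5.7889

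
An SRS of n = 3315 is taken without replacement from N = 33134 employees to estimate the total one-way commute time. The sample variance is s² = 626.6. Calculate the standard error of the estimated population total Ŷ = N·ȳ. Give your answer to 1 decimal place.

Var(Ŷ) = N²·Var(ȳ) = N²·(1 − n/N)·s²/n.
f = 3315/33134 = 0.10004829; Var(ȳ) = 0.89995171·626.6/3315 = 0.17010852.
Var(Ŷ) = 33134² · 0.17010852 = 1.8675567 × 10^8.
SE(Ŷ) = √(1.8675567 × 10^8) = 13665.9.

13665.9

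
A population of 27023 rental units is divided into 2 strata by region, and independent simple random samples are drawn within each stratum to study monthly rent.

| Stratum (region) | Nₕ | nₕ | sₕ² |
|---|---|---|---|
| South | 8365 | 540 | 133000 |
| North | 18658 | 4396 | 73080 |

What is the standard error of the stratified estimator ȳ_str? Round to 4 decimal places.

Var(ȳ_str) = Σₕ Wₕ²(1 − fₕ)sₕ²/nₕ with Wₕ = Nₕ/N, N = 27023.
South: Wₕ = 0.30955112; term = 0.30955112²·(1 − 0.06455469)·133000/540 = 22.07705.
North: Wₕ = 0.69044888; term = 0.69044888²·(1 − 0.23560939)·73080/4396 = 6.0578603.
Sum = 28.13491.
SE = √(28.13491) = 5.3042.

5.3042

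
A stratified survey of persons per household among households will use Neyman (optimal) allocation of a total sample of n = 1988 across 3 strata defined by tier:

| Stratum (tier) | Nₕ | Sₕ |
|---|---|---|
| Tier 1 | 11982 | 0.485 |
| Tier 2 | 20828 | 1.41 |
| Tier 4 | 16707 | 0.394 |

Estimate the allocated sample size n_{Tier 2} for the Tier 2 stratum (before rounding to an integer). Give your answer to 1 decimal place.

1398.0

Neyman allocation: nₕ = n·NₕSₕ / Σⱼ NⱼSⱼ.
Σ NⱼSⱼ = 11982·0.485 + 20828·1.41 + 16707·0.394 = 41761.308.
n_{Tier 2} = 1988·20828·1.41 / 41761.308 = 1398.0.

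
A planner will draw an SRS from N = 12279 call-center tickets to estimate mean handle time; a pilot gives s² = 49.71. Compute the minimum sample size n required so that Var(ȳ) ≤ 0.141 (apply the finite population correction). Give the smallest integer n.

Without fpc, n₀ = s²/D = 49.71/0.141 = 352.5532.
With fpc, (1 − n/N)·s²/n ≤ D requires n ≥ n₀/(1 + n₀/N) = 352.5532/(1 + 352.5532/12279) = 342.7133.
Rounding up, n = 343.

343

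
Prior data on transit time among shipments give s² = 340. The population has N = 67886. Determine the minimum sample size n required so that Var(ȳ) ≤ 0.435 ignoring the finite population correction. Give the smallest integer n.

Without fpc, n₀ = s²/D = 340/0.435 = 781.6092.
Rounding up, n = 782.

782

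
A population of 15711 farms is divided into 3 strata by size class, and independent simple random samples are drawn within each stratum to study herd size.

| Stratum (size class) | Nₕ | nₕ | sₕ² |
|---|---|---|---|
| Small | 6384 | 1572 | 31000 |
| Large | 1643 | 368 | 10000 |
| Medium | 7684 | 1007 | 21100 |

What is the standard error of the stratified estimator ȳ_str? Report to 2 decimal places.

2.65

Var(ȳ_str) = Σₕ Wₕ²(1 − fₕ)sₕ²/nₕ with Wₕ = Nₕ/N, N = 15711.
Small: Wₕ = 0.40633951; term = 0.40633951²·(1 − 0.24624060)·31000/1572 = 2.4542567.
Large: Wₕ = 0.10457641; term = 0.10457641²·(1 − 0.22398052)·10000/368 = 0.23061751.
Medium: Wₕ = 0.48908408; term = 0.48908408²·(1 − 0.13105154)·21100/1007 = 4.3552597.
Sum = 7.0401339.
SE = √(7.0401339) = 2.65.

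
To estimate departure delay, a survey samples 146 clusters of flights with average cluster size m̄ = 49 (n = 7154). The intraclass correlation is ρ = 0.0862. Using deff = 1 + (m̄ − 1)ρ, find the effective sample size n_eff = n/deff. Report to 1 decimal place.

1392.5

deff = 1 + (49 − 1)·0.0862 = 1 + 4.1376 = 5.1376.
n_eff = 7154 / 5.1376 = 1392.5.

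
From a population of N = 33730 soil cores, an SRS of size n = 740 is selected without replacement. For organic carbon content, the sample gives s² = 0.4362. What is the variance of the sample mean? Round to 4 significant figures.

Under SRS without replacement, Var(ȳ) = (1 − f)·s²/n with f = n/N = 740/33730 = 0.02193893.
Var(ȳ) = (1 − 0.02193893)·0.4362/740 = 0.97806107·5.8945946 × 10^-4 = 5.7652735 × 10^-4.

5.765 × 10^-4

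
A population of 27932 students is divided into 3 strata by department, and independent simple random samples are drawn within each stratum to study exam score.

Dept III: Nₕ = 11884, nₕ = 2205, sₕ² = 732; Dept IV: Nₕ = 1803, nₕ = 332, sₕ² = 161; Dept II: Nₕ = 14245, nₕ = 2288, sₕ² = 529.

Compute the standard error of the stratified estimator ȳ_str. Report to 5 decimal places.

0.31791

Var(ȳ_str) = Σₕ Wₕ²(1 − fₕ)sₕ²/nₕ with Wₕ = Nₕ/N, N = 27932.
Dept III: Wₕ = 0.42546184; term = 0.42546184²·(1 − 0.18554359)·732/2205 = 0.048943109.
Dept IV: Wₕ = 0.06454962; term = 0.06454962²·(1 − 0.18413755)·161/332 = 0.001648512.
Dept II: Wₕ = 0.50998854; term = 0.50998854²·(1 − 0.16061776)·529/2288 = 0.050475458.
Sum = 0.10106708.
SE = √(0.10106708) = 0.31791.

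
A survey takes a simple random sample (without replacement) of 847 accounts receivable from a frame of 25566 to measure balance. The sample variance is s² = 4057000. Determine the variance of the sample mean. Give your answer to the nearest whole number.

4631

Under SRS without replacement, Var(ȳ) = (1 − f)·s²/n with f = n/N = 847/25566 = 0.03312994.
Var(ȳ) = (1 − 0.03312994)·4057000/847 = 0.96687006·4789.8465 = 4631.1592.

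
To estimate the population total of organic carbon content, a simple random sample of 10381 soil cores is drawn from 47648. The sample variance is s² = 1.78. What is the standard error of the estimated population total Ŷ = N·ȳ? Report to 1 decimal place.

Var(Ŷ) = N²·Var(ȳ) = N²·(1 − n/N)·s²/n.
f = 10381/47648 = 0.21786854; Var(ȳ) = 0.78213146·1.78/10381 = 1.3410982 × 10^-4.
Var(Ŷ) = 47648² · (1.3410982 × 10^-4) = 304473.8.
SE(Ŷ) = √(304473.8) = 551.8.

551.8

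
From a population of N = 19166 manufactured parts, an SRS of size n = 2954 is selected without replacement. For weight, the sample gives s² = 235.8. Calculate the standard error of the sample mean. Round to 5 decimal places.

0.25985

Under SRS without replacement, Var(ȳ) = (1 − f)·s²/n with f = n/N = 2954/19166 = 0.15412710.
Var(ȳ) = (1 − 0.15412710)·235.8/2954 = 0.84587290·0.079823968 = 0.067520931.
SE(ȳ) = √(0.067520931) = 0.25985.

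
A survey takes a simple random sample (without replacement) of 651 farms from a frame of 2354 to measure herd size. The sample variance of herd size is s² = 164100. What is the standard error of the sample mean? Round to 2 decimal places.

13.50

Under SRS without replacement, Var(ȳ) = (1 − f)·s²/n with f = n/N = 651/2354 = 0.27655055.
Var(ȳ) = (1 − 0.27655055)·164100/651 = 0.72344945·252.07373 = 182.3626.
SE(ȳ) = √(182.3626) = 13.50.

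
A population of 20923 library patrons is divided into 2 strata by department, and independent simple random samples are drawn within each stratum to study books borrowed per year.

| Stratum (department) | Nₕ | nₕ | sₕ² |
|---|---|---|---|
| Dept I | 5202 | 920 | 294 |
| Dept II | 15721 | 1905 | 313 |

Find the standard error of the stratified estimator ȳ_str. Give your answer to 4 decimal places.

Var(ȳ_str) = Σₕ Wₕ²(1 − fₕ)sₕ²/nₕ with Wₕ = Nₕ/N, N = 20923.
Dept I: Wₕ = 0.24862591; term = 0.24862591²·(1 − 0.17685506)·294/920 = 0.016260302.
Dept II: Wₕ = 0.75137409; term = 0.75137409²·(1 − 0.12117550)·313/1905 = 0.081519957.
Sum = 0.097780259.
SE = √(0.097780259) = 0.3127.

0.3127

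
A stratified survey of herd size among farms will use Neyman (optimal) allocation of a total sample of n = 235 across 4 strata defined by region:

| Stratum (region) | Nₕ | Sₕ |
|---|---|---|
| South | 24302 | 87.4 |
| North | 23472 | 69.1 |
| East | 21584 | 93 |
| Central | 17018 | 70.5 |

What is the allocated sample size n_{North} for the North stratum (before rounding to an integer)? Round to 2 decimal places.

Neyman allocation: nₕ = n·NₕSₕ / Σⱼ NⱼSⱼ.
Σ NⱼSⱼ = 24302·87.4 + 23472·69.1 + 21584·93 + 17018·70.5 = 6.952991 × 10^6.
n_{North} = 235·23472·69.1 / (6.952991 × 10^6) = 54.82.

54.82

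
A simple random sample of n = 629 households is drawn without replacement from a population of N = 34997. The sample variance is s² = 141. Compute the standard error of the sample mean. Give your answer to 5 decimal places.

0.46919

Under SRS without replacement, Var(ȳ) = (1 − f)·s²/n with f = n/N = 629/34997 = 0.01797297.
Var(ȳ) = (1 − 0.01797297)·141/629 = 0.98202703·0.22416534 = 0.22013643.
SE(ȳ) = √(0.22013643) = 0.46919.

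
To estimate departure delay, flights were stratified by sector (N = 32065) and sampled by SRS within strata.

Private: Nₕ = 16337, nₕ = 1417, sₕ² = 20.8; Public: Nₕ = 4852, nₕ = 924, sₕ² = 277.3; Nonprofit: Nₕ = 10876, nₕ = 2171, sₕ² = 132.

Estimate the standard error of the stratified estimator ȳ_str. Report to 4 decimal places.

Var(ȳ_str) = Σₕ Wₕ²(1 − fₕ)sₕ²/nₕ with Wₕ = Nₕ/N, N = 32065.
Private: Wₕ = 0.50949634; term = 0.50949634²·(1 − 0.08673563)·20.8/1417 = 0.003479943.
Public: Wₕ = 0.15131764; term = 0.15131764²·(1 − 0.19043693)·277.3/924 = 0.0055629823.
Nonprofit: Wₕ = 0.33918603; term = 0.33918603²·(1 − 0.19961383)·132/2171 = 0.0055987309.
Sum = 0.014641656.
SE = √(0.014641656) = 0.1210.

0.1210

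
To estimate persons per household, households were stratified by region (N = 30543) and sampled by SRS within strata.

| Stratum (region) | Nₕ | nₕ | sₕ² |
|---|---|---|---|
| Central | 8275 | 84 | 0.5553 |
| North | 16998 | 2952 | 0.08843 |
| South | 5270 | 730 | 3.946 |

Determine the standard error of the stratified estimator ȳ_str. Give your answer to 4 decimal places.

Var(ȳ_str) = Σₕ Wₕ²(1 − fₕ)sₕ²/nₕ with Wₕ = Nₕ/N, N = 30543.
Central: Wₕ = 0.27092951; term = 0.27092951²·(1 − 0.01015106)·0.5553/84 = 4.8031918 × 10^-4.
North: Wₕ = 0.55652686; term = 0.55652686²·(1 − 0.17366749)·0.08843/2952 = 7.6667337 × 10^-6.
South: Wₕ = 0.17254363; term = 0.17254363²·(1 − 0.13851992)·3.946/730 = 1.3863641 × 10^-4.
Sum = 6.2662232 × 10^-4.
SE = √(6.2662232 × 10^-4) = 0.0250.

0.0250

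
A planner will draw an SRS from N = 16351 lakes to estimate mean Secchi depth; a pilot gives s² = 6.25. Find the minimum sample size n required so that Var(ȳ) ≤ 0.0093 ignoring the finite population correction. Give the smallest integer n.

673

Without fpc, n₀ = s²/D = 6.25/0.0093 = 672.0430.
Rounding up, n = 673.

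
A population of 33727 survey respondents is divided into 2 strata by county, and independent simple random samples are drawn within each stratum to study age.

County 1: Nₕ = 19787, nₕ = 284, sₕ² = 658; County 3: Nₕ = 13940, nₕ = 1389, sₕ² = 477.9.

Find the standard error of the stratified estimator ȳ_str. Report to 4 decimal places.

Var(ȳ_str) = Σₕ Wₕ²(1 − fₕ)sₕ²/nₕ with Wₕ = Nₕ/N, N = 33727.
County 1: Wₕ = 0.58668129; term = 0.58668129²·(1 − 0.01435286)·658/284 = 0.78601983.
County 3: Wₕ = 0.41331871; term = 0.41331871²·(1 − 0.09964132)·477.9/1389 = 0.052920076.
Sum = 0.83893991.
SE = √(0.83893991) = 0.9159.

0.9159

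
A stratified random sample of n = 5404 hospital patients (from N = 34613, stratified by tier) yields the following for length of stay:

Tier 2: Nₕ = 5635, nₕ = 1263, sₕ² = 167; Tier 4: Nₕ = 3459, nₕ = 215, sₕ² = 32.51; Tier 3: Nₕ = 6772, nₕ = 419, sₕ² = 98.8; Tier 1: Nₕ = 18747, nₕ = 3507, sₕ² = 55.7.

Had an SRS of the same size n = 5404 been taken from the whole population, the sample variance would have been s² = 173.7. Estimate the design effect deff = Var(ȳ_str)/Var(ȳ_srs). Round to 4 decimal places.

0.6043

Var(ȳ_str) = Σ Wₕ²(1−fₕ)sₕ²/nₕ with Wₕ = Nₕ/34613:
  Tier 2: (5635/34613)²·(1−1263/5635)·167/1263 = 0.0027189969
  Tier 4: (3459/34613)²·(1−215/3459)·32.51/215 = 0.0014162223
  Tier 3: (6772/34613)²·(1−419/6772)·98.8/419 = 0.0084675982
  Tier 1: (18747/34613)²·(1−3507/18747)·55.7/3507 = 0.003787544
  → Var(ȳ_str) = 0.016390361.
Var(ȳ_srs) = (1 − 5404/34613)·173.7/5404 = 0.027124511.
deff = 0.016390361 / 0.027124511 = 0.6043.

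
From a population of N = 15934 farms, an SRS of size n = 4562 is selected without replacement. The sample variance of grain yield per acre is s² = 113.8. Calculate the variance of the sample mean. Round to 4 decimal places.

Under SRS without replacement, Var(ȳ) = (1 − f)·s²/n with f = n/N = 4562/15934 = 0.28630601.
Var(ȳ) = (1 − 0.28630601)·113.8/4562 = 0.71369399·0.024945199 = 0.017803239.

0.0178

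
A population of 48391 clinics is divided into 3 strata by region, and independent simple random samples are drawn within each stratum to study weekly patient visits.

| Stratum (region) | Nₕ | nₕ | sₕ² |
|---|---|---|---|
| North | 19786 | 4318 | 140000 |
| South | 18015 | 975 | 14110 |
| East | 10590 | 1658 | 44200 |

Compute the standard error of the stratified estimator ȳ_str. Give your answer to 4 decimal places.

2.6854

Var(ȳ_str) = Σₕ Wₕ²(1 − fₕ)sₕ²/nₕ with Wₕ = Nₕ/N, N = 48391.
North: Wₕ = 0.40887768; term = 0.40887768²·(1 − 0.21823512)·140000/4318 = 4.2374869.
South: Wₕ = 0.37227997; term = 0.37227997²·(1 − 0.05412157)·14110/975 = 1.8971299.
East: Wₕ = 0.21884235; term = 0.21884235²·(1 − 0.15656280)·44200/1658 = 1.0768451.
Sum = 7.2114619.
SE = √(7.2114619) = 2.6854.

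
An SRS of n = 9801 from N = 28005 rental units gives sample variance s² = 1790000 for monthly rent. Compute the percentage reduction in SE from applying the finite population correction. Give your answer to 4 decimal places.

f = n/N = 9801/28005 = 0.34997322.
SE_no-fpc = √(s²/n) = 13.51423; SE_fpc = √((1−f)s²/n) = 10.895745.
Ratio = √(1−f) = 0.80624238. Reduction = 100·(1 − 0.80624238) = 19.3758%.

19.3758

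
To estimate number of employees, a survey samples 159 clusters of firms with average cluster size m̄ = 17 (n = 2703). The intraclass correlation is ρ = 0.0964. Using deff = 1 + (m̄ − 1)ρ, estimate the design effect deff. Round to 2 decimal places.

2.54

deff = 1 + (17 − 1)·0.0964 = 1 + 1.5424 = 2.5424.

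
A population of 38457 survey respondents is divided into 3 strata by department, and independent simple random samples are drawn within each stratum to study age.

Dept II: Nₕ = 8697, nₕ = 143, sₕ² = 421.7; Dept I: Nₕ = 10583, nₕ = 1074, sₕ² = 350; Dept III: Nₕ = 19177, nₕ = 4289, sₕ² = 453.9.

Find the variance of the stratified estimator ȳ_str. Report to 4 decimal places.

Var(ȳ_str) = Σₕ Wₕ²(1 − fₕ)sₕ²/nₕ with Wₕ = Nₕ/N, N = 38457.
Dept II: Wₕ = 0.22614869; term = 0.22614869²·(1 − 0.01644245)·421.7/143 = 0.14833904.
Dept I: Wₕ = 0.27519047; term = 0.27519047²·(1 − 0.10148351)·350/1074 = 0.022174641.
Dept III: Wₕ = 0.49866084; term = 0.49866084²·(1 − 0.22365333)·453.9/4289 = 0.020430094.
Sum = 0.19094378.

0.1909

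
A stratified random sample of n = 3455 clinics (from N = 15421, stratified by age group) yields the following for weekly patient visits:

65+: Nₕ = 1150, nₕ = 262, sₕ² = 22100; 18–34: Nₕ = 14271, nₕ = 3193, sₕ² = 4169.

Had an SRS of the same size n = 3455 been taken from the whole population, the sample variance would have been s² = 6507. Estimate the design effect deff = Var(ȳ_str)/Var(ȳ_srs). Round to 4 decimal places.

0.8418

Var(ȳ_str) = Σ Wₕ²(1−fₕ)sₕ²/nₕ with Wₕ = Nₕ/15421:
  65+: (1150/15421)²·(1−262/1150)·22100/262 = 0.36222358
  18–34: (14271/15421)²·(1−3193/14271)·4169/3193 = 0.86800788
  → Var(ȳ_str) = 1.2302315.
Var(ȳ_srs) = (1 − 3455/15421)·6507/3455 = 1.4614004.
deff = 1.2302315 / 1.4614004 = 0.8418.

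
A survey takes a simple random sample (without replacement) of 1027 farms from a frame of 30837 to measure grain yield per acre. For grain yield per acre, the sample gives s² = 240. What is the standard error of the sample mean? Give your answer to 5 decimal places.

0.47530

Under SRS without replacement, Var(ȳ) = (1 − f)·s²/n with f = n/N = 1027/30837 = 0.03330415.
Var(ȳ) = (1 − 0.03330415)·240/1027 = 0.96669585·0.23369036 = 0.2259075.
SE(ȳ) = √(0.2259075) = 0.47530.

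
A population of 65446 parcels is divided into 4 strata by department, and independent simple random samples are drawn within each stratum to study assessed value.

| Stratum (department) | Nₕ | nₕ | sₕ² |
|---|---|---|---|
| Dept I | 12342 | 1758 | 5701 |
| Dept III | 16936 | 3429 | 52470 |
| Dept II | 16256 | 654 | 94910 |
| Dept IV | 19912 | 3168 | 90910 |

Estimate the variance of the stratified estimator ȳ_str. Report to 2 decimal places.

11.74

Var(ȳ_str) = Σₕ Wₕ²(1 − fₕ)sₕ²/nₕ with Wₕ = Nₕ/N, N = 65446.
Dept I: Wₕ = 0.18858295; term = 0.18858295²·(1 − 0.14244045)·5701/1758 = 0.098901147.
Dept III: Wₕ = 0.25877823; term = 0.25877823²·(1 − 0.20246812)·52470/3429 = 0.81723528.
Dept II: Wₕ = 0.24838798; term = 0.24838798²·(1 − 0.04023130)·94910/654 = 8.5933396.
Dept IV: Wₕ = 0.30425083; term = 0.30425083²·(1 − 0.15910004)·90910/3168 = 2.233749.
Sum = 11.743225.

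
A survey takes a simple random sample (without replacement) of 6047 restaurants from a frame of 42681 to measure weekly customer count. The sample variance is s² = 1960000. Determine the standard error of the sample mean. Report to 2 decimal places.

16.68

Under SRS without replacement, Var(ȳ) = (1 − f)·s²/n with f = n/N = 6047/42681 = 0.14167897.
Var(ȳ) = (1 − 0.14167897)·1960000/6047 = 0.85832103·324.12767 = 278.20559.
SE(ȳ) = √(278.20559) = 16.68.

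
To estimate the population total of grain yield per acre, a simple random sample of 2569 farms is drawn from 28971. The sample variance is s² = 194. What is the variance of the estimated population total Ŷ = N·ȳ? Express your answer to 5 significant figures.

5.7761 × 10^7

Var(Ŷ) = N²·Var(ȳ) = N²·(1 − n/N)·s²/n.
f = 2569/28971 = 0.08867488; Var(ȳ) = 0.91132512·194/2569 = 0.068819413.
Var(Ŷ) = 28971² · 0.068819413 = 5.776143 × 10^7.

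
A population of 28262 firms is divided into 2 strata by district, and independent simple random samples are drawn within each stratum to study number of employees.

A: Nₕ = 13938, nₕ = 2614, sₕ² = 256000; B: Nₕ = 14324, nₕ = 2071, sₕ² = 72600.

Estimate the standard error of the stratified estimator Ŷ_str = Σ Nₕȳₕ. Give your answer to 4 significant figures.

Var(Ŷ_str) = Σₕ Nₕ²(1 − fₕ)sₕ²/nₕ.
A: 13938²·(1 − 2614/13938)·256000/2614 = 1.5457338 × 10^10.
B: 14324²·(1 − 2071/14324)·72600/2071 = 6.152665 × 10^9.
Sum = 2.1610003 × 10^10.
SE = √(2.1610003 × 10^10) = 147000.

147000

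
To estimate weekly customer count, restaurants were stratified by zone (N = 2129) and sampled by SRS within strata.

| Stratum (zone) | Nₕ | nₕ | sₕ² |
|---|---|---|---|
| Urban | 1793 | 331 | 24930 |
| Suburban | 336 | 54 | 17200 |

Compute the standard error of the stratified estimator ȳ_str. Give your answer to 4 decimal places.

Var(ȳ_str) = Σₕ Wₕ²(1 − fₕ)sₕ²/nₕ with Wₕ = Nₕ/N, N = 2129.
Urban: Wₕ = 0.84217943; term = 0.84217943²·(1 − 0.18460680)·24930/331 = 43.55827.
Suburban: Wₕ = 0.15782057; term = 0.15782057²·(1 − 0.16071429)·17200/54 = 6.6584286.
Sum = 50.216699.
SE = √(50.216699) = 7.0864.

7.0864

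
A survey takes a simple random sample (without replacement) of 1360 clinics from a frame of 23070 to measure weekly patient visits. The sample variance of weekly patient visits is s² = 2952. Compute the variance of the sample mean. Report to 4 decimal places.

2.0426

Under SRS without replacement, Var(ȳ) = (1 − f)·s²/n with f = n/N = 1360/23070 = 0.05895102.
Var(ȳ) = (1 − 0.05895102)·2952/1360 = 0.94104898·2.1705882 = 2.0426298.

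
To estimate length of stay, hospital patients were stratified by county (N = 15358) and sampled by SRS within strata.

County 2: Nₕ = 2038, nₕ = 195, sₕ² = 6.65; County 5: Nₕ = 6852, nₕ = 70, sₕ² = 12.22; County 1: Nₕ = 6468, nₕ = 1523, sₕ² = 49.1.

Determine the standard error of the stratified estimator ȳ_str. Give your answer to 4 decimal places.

0.1983

Var(ȳ_str) = Σₕ Wₕ²(1 − fₕ)sₕ²/nₕ with Wₕ = Nₕ/N, N = 15358.
County 2: Wₕ = 0.13269957; term = 0.13269957²·(1 − 0.09568204)·6.65/195 = 5.4305926 × 10^-4.
County 5: Wₕ = 0.44615184; term = 0.44615184²·(1 − 0.01021600)·12.22/70 = 0.034393706.
County 1: Wₕ = 0.42114859; term = 0.42114859²·(1 − 0.23546691)·49.1/1523 = 0.0043716821.
Sum = 0.039308447.
SE = √(0.039308447) = 0.1983.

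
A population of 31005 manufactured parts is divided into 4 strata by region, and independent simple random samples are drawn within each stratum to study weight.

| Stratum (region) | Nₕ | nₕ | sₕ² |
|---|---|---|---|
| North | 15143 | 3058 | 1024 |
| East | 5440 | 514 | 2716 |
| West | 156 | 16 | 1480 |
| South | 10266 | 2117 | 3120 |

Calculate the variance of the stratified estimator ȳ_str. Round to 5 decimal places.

Var(ȳ_str) = Σₕ Wₕ²(1 − fₕ)sₕ²/nₕ with Wₕ = Nₕ/N, N = 31005.
North: Wₕ = 0.48840510; term = 0.48840510²·(1 − 0.20194149)·1024/3058 = 0.063746681.
East: Wₕ = 0.17545557; term = 0.17545557²·(1 − 0.09448529)·2716/514 = 0.14729788.
West: Wₕ = 0.00503145; term = 0.00503145²·(1 − 0.10256410)·1480/16 = 0.0021015073.
South: Wₕ = 0.33110789; term = 0.33110789²·(1 − 0.20621469)·3120/2117 = 0.12825545.
Sum = 0.34140152.

0.34140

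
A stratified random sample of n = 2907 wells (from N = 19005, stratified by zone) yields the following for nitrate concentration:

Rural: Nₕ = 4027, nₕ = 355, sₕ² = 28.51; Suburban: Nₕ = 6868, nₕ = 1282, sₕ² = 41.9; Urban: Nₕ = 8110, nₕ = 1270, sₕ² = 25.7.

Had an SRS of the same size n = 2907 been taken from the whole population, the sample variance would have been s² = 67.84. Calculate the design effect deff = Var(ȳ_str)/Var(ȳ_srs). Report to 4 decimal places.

Var(ȳ_str) = Σ Wₕ²(1−fₕ)sₕ²/nₕ with Wₕ = Nₕ/19005:
  Rural: (4027/19005)²·(1−355/4027)·28.51/355 = 0.0032878911
  Suburban: (6868/19005)²·(1−1282/6868)·41.9/1282 = 0.0034715344
  Urban: (8110/19005)²·(1−1270/8110)·25.7/1270 = 0.0031079256
  → Var(ȳ_str) = 0.0098673511.
Var(ȳ_srs) = (1 − 2907/19005)·67.84/2907 = 0.019767186.
deff = 0.0098673511 / 0.019767186 = 0.4992.

0.4992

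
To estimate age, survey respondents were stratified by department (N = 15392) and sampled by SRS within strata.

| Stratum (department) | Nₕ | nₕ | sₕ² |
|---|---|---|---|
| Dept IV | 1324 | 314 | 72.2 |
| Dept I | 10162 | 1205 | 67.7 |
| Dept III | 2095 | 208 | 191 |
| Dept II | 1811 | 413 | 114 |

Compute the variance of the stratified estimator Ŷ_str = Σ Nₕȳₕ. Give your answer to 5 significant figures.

Var(Ŷ_str) = Σₕ Nₕ²(1 − fₕ)sₕ²/nₕ.
Dept IV: 1324²·(1 − 314/1324)·72.2/314 = 307480.03.
Dept I: 10162²·(1 − 1205/10162)·67.7/1205 = 5.1137959 × 10^6.
Dept III: 2095²·(1 − 208/2095)·191/208 = 3.6301616 × 10^6.
Dept II: 1811²·(1 − 413/1811)·114/413 = 698844.29.
Sum = 9.7502818 × 10^6.

9.7503 × 10^6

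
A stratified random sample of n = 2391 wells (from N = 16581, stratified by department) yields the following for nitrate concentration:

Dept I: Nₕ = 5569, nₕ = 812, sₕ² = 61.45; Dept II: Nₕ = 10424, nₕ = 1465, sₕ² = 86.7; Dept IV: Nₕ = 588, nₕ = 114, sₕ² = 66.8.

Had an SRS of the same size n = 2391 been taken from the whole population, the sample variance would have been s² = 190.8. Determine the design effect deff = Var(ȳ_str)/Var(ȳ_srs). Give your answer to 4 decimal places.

Var(ȳ_str) = Σ Wₕ²(1−fₕ)sₕ²/nₕ with Wₕ = Nₕ/16581:
  Dept I: (5569/16581)²·(1−812/5569)·61.45/812 = 0.0072921365
  Dept II: (10424/16581)²·(1−1465/10424)·86.7/1465 = 0.020102681
  Dept IV: (588/16581)²·(1−114/588)·66.8/114 = 5.9402653 × 10^-4
  → Var(ȳ_str) = 0.027988844.
Var(ȳ_srs) = (1 − 2391/16581)·190.8/2391 = 0.0682921.
deff = 0.027988844 / 0.0682921 = 0.4098.

0.4098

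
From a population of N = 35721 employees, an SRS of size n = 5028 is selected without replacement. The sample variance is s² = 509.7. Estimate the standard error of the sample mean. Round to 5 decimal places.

Under SRS without replacement, Var(ȳ) = (1 − f)·s²/n with f = n/N = 5028/35721 = 0.14075754.
Var(ȳ) = (1 − 0.14075754)·509.7/5028 = 0.85924246·0.10137232 = 0.087103398.
SE(ȳ) = √(0.087103398) = 0.29513.

0.29513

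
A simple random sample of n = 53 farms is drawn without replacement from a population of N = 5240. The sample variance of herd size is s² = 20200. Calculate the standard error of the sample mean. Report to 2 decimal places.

19.42

Under SRS without replacement, Var(ȳ) = (1 − f)·s²/n with f = n/N = 53/5240 = 0.01011450.
Var(ȳ) = (1 − 0.01011450)·20200/53 = 0.98988550·381.13208 = 377.27711.
SE(ȳ) = √(377.27711) = 19.42.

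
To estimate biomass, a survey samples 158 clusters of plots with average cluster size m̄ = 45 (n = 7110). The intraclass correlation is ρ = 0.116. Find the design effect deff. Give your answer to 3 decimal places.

deff = 1 + (45 − 1)·0.116 = 1 + 5.104 = 6.104.

6.104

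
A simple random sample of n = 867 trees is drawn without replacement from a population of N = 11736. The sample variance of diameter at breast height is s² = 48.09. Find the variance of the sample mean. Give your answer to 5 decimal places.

0.05137

Under SRS without replacement, Var(ȳ) = (1 − f)·s²/n with f = n/N = 867/11736 = 0.07387526.
Var(ȳ) = (1 − 0.07387526)·48.09/867 = 0.92612474·0.055467128 = 0.05136948.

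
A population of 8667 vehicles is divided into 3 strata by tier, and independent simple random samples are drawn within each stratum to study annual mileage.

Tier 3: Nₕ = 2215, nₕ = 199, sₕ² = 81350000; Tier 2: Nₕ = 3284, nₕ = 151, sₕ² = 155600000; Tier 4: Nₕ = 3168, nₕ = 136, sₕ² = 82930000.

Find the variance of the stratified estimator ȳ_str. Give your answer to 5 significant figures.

243420

Var(ȳ_str) = Σₕ Wₕ²(1 − fₕ)sₕ²/nₕ with Wₕ = Nₕ/N, N = 8667.
Tier 3: Wₕ = 0.25556709; term = 0.25556709²·(1 − 0.08984199)·81350000/199 = 24301.392.
Tier 2: Wₕ = 0.37890850; term = 0.37890850²·(1 − 0.04598051)·155600000/151 = 141142.76.
Tier 4: Wₕ = 0.36552440; term = 0.36552440²·(1 − 0.04292929)·82930000/136 = 77973.95.
Sum = 243418.1.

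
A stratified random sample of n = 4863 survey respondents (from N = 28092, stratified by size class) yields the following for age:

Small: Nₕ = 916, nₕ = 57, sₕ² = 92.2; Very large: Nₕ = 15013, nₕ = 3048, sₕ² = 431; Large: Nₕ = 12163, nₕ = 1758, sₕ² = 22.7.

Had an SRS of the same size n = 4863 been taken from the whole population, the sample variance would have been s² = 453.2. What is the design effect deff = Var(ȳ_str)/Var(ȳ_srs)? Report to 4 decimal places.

0.4655

Var(ȳ_str) = Σ Wₕ²(1−fₕ)sₕ²/nₕ with Wₕ = Nₕ/28092:
  Small: (916/28092)²·(1−57/916)·92.2/57 = 0.0016127958
  Very large: (15013/28092)²·(1−3048/15013)·431/3048 = 0.032186754
  Large: (12163/28092)²·(1−1758/12163)·22.7/1758 = 0.0020707347
  → Var(ȳ_str) = 0.035870285.
Var(ȳ_srs) = (1 − 4863/28092)·453.2/4863 = 0.077060795.
deff = 0.035870285 / 0.077060795 = 0.4655.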